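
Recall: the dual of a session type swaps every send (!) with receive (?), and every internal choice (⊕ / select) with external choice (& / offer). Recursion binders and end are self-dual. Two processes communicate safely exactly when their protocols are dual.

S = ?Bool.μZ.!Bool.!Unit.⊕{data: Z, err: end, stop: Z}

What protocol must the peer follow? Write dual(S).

?Bool ↦ !Bool
  μZ ↦ μZ  (rec unchanged)
    !Bool ↦ ?Bool
      !Unit ↦ ?Unit
        ⊕{data,err,stop} ↦ &{data,err,stop}  (⊕→&)
          case data:
            Z self-dual
          case err:
            end self-dual
          case stop:
            Z self-dual

!Bool.μZ.?Bool.?Unit.&{data: Z, err: end, stop: Z}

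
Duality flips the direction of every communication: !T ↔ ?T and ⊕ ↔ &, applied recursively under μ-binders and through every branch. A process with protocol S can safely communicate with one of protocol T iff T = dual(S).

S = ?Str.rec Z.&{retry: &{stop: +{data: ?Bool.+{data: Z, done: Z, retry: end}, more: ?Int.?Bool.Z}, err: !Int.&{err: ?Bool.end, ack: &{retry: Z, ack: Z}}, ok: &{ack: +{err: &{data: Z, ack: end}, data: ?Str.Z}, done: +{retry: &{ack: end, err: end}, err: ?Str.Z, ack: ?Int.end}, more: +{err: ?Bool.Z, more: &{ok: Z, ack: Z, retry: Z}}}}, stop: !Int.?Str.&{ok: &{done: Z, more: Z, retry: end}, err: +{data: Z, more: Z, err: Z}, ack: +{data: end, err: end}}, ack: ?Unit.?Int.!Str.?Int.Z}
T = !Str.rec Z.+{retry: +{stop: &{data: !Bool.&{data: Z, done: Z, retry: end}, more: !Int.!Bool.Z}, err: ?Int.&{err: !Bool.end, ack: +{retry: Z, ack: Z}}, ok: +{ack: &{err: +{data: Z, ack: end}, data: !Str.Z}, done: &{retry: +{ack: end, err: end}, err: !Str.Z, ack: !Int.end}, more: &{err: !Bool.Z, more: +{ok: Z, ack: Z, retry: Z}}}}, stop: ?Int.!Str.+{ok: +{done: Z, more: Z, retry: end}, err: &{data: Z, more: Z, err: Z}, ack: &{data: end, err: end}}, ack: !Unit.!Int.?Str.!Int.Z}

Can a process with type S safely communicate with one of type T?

?Str | !Str  ok
  rec Z | rec Z  ok (rec unchanged)
    &{retry,stop,ack} | +{retry,stop,ack}  ok same labels
      [retry]
        &{stop,err,ok} | +{stop,err,ok}  ok same labels
          [stop]
            +{data,more} | &{data,more}  ok same labels
              [data]
                ?Bool | !Bool  ok
                  +{data,done,retry} | &{data,done,retry}  ok same labels
                    [data]
                      Z | Z  ok
                    [done]
                      Z | Z  ok
                    [retry]
                      end | end  ok
              [more]
                ?Int | !Int  ok
                  ?Bool | !Bool  ok
                    Z | Z  ok
          [err]
            !Int | ?Int  ok
              &{err,ack} | &{err,ack}  ✗ choice polarity not flipped — not dual

NO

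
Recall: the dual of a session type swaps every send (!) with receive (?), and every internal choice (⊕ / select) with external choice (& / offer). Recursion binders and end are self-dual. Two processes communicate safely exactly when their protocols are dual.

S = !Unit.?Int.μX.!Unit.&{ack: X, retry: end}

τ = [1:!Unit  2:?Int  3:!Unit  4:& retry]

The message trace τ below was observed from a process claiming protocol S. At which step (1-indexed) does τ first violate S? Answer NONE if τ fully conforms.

NONE

[1] !Unit  ok  now at ?Int.μX.…
[2] ?Int  ok  now at μX.…
[3] !Unit  ok  now at &{ack: μX.…, retry: end}
[4] & retry  ok  now at end
all 4 steps conform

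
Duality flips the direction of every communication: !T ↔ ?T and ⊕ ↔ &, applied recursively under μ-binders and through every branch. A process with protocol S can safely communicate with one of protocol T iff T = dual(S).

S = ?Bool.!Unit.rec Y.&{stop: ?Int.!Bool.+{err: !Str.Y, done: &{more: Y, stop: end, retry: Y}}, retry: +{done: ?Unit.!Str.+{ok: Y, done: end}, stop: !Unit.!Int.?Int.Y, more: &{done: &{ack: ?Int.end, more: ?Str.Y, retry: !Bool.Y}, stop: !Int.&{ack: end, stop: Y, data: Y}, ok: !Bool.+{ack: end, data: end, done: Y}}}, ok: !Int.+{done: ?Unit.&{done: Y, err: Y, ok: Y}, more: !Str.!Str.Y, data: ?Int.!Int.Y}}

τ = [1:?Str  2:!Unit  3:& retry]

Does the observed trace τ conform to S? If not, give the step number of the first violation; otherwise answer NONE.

1

step 1: got ?Str, protocol expects ?Bool  ✗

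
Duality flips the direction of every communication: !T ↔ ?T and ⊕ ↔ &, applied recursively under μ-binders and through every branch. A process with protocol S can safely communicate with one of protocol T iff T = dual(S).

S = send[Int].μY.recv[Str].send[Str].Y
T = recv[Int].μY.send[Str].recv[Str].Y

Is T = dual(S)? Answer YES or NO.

send[Int] | recv[Int]  ✓
  μY | μY  ✓ (binder kept)
    recv[Str] | send[Str]  ✓
      send[Str] | recv[Str]  ✓
        Y | Y  ✓

YES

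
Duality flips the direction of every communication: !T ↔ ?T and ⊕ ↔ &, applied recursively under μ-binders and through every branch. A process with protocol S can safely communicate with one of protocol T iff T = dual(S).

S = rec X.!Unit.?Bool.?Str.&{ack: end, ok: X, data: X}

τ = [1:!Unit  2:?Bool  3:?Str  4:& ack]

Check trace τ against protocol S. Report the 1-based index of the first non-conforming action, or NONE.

NONE

[1] !Unit  match  residual = ?Bool.?Str.&{ack: end, ok: rec X.…, data: rec X.…}
[2] ?Bool  match  residual = ?Str.&{ack: end, ok: rec X.…, data: rec X.…}
[3] ?Str  match  residual = &{ack: end, ok: rec X.…, data: rec X.…}
[4] & ack  match  residual = end
trace exhausted — no violation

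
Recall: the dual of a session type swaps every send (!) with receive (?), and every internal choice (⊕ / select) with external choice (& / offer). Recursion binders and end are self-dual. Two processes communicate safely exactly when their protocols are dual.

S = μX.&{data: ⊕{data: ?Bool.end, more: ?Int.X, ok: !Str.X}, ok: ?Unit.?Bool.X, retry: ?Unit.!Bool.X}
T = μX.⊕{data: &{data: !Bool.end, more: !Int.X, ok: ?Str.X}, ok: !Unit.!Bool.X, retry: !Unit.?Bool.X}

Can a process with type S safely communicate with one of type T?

μX ‖ μX  ok (μ self-dual)
  &{data,ok,retry} ‖ ⊕{data,ok,retry}  ok label sets agree
    [data]
      ⊕{data,more,ok} ‖ &{data,more,ok}  ok label sets agree
        [data]
          ?Bool ‖ !Bool  ok
            end ‖ end  ok
        [more]
          ?Int ‖ !Int  ok
            X ‖ X  ok
        [ok]
          !Str ‖ ?Str  ok
            X ‖ X  ok
    [ok]
      ?Unit ‖ !Unit  ok
        ?Bool ‖ !Bool  ok
          X ‖ X  ok
    [retry]
      ?Unit ‖ !Unit  ok
        !Bool ‖ ?Bool  ok
          X ‖ X  ok

YES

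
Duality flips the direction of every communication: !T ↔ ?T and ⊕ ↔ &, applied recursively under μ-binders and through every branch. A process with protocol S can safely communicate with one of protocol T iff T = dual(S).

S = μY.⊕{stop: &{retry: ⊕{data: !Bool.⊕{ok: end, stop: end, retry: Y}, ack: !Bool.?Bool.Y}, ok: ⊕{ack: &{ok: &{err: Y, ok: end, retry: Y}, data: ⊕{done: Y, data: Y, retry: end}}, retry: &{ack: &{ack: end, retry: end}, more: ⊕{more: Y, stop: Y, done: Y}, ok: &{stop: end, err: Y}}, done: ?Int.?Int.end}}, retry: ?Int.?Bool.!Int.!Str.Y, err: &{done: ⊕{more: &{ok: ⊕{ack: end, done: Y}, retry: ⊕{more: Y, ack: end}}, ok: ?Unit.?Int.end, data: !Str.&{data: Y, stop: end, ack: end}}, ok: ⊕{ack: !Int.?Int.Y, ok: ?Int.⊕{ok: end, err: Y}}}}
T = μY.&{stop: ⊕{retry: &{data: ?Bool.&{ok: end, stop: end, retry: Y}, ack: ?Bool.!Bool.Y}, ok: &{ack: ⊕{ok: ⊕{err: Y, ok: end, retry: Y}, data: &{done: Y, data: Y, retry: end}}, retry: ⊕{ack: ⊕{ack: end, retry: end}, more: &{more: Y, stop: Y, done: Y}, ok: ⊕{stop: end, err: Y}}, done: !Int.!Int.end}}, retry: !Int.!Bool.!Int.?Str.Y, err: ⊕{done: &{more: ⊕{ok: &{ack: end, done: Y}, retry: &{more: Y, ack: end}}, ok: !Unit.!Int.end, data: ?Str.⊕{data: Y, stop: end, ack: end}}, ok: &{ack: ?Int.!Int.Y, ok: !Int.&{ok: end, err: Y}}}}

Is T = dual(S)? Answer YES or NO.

NO

μY | μY  ok (μ self-dual)
  ⊕{stop,retry,err} | &{stop,retry,err}  ok labels match
    • stop:
      &{retry,ok} | ⊕{retry,ok}  ok labels match
        • retry:
          ⊕{data,ack} | &{data,ack}  ok labels match
            • data:
              !Bool | ?Bool  ok
                ⊕{ok,stop,retry} | &{ok,stop,retry}  ok labels match
                  • ok:
                    end | end  ok
                  • stop:
                    end | end  ok
                  • retry:
                    Y | Y  ok
            • ack:
              !Bool | ?Bool  ok
                ?Bool | !Bool  ok
                  Y | Y  ok
        • ok:
          ⊕{ack,retry,done} | &{ack,retry,done}  ok labels match
            • ack:
              &{ok,data} | ⊕{ok,data}  ok labels match
                • ok:
                  &{err,ok,retry} | ⊕{err,ok,retry}  ok labels match
                    • err:
                      Y | Y  ok
                    • ok:
                      end | end  ok
                    • retry:
                      Y | Y  ok
                • data:
                  ⊕{done,data,retry} | &{done,data,retry}  ok labels match
                    • done:
                      Y | Y  ok
                    • data:
                      Y | Y  ok
                    • retry:
                      end | end  ok
            • retry:
              &{ack,more,ok} | ⊕{ack,more,ok}  ok labels match
                • ack:
                  &{ack,retry} | ⊕{ack,retry}  ok labels match
                    • ack:
                      end | end  ok
                    • retry:
                      end | end  ok
                • more:
                  ⊕{more,stop,done} | &{more,stop,done}  ok labels match
                    • more:
                      Y | Y  ok
                    • stop:
                      Y | Y  ok
                    • done:
                      Y | Y  ok
                • ok:
                  &{stop,err} | ⊕{stop,err}  ok labels match
                    • stop:
                      end | end  ok
                    • err:
                      Y | Y  ok
            • done:
              ?Int | !Int  ok
                ?Int | !Int  ok
                  end | end  ok
    • retry:
      ?Int | !Int  ok
        ?Bool | !Bool  ok
          !Int | !Int  ✗ same direction on both sides — not dual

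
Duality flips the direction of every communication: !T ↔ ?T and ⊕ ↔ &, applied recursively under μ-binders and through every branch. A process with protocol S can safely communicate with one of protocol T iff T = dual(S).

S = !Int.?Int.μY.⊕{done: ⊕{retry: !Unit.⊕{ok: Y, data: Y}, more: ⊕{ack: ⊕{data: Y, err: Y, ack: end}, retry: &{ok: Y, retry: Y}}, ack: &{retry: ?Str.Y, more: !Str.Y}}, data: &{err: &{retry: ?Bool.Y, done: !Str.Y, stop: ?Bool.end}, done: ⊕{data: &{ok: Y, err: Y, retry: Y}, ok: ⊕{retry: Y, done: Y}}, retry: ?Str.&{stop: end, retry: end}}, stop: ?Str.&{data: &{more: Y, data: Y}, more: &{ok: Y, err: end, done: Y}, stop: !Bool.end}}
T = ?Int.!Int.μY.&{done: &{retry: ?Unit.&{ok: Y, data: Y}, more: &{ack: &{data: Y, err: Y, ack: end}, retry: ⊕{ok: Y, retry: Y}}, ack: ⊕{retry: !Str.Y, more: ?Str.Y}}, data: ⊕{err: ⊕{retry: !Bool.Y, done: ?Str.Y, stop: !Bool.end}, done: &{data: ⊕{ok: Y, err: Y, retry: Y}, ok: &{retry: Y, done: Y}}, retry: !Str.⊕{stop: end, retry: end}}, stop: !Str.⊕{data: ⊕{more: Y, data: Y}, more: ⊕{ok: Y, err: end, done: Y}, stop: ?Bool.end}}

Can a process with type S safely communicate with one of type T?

YES

!Int | ?Int  ✓
  ?Int | !Int  ✓
    μY | μY  ✓ (rec unchanged)
      ⊕{done,data,stop} | &{done,data,stop}  ✓ same labels
        case done:
          ⊕{retry,more,ack} | &{retry,more,ack}  ✓ same labels
            case retry:
              !Unit | ?Unit  ✓
                ⊕{ok,data} | &{ok,data}  ✓ same labels
                  case ok:
                    Y | Y  ✓
                  case data:
                    Y | Y  ✓
            case more:
              ⊕{ack,retry} | &{ack,retry}  ✓ same labels
                case ack:
                  ⊕{data,err,ack} | &{data,err,ack}  ✓ same labels
                    case data:
                      Y | Y  ✓
                    case err:
                      Y | Y  ✓
                    case ack:
                      end | end  ✓
                case retry:
                  &{ok,retry} | ⊕{ok,retry}  ✓ same labels
                    case ok:
                      Y | Y  ✓
                    case retry:
                      Y | Y  ✓
            case ack:
              &{retry,more} | ⊕{retry,more}  ✓ same labels
                case retry:
                  ?Str | !Str  ✓
                    Y | Y  ✓
                case more:
                  !Str | ?Str  ✓
                    Y | Y  ✓
        case data:
          &{err,done,retry} | ⊕{err,done,retry}  ✓ same labels
            case err:
              &{retry,done,stop} | ⊕{retry,done,stop}  ✓ same labels
                case retry:
                  ?Bool | !Bool  ✓
                    Y | Y  ✓
                case done:
                  !Str | ?Str  ✓
                    Y | Y  ✓
                case stop:
                  ?Bool | !Bool  ✓
                    end | end  ✓
            case done:
              ⊕{data,ok} | &{data,ok}  ✓ same labels
                case data:
                  &{ok,err,retry} | ⊕{ok,err,retry}  ✓ same labels
                    case ok:
                      Y | Y  ✓
                    case err:
                      Y | Y  ✓
                    case retry:
                      Y | Y  ✓
                case ok:
                  ⊕{retry,done} | &{retry,done}  ✓ same labels
                    case retry:
                      Y | Y  ✓
                    case done:
                      Y | Y  ✓
            case retry:
              ?Str | !Str  ✓
                &{stop,retry} | ⊕{stop,retry}  ✓ same labels
                  case stop:
                    end | end  ✓
                  case retry:
                    end | end  ✓
        case stop:
          ?Str | !Str  ✓
            &{data,more,stop} | ⊕{data,more,stop}  ✓ same labels
              case data:
                &{more,data} | ⊕{more,data}  ✓ same labels
                  case more:
                    Y | Y  ✓
                  case data:
                    Y | Y  ✓
              case more:
                &{ok,err,done} | ⊕{ok,err,done}  ✓ same labels
                  case ok:
                    Y | Y  ✓
                  case err:
                    end | end  ✓
                  case done:
                    Y | Y  ✓
              case stop:
                !Bool | ?Bool  ✓
                  end | end  ✓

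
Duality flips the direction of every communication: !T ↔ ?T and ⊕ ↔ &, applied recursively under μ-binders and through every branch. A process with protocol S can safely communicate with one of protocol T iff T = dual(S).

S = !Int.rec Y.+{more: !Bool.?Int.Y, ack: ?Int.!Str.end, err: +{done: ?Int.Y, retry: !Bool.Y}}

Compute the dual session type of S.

!Int ↦ ?Int
  rec Y ↦ rec Y  (μ self-dual)
    +{more,ack,err} ↦ &{more,ack,err}  (internal→external)
      case more:
        !Bool ↦ ?Bool
          ?Int ↦ !Int
            dual(Y) = Y
      case ack:
        ?Int ↦ !Int
          !Str ↦ ?Str
            dual(end) = end
      case err:
        +{done,retry} ↦ &{done,retry}  (internal→external)
          case done:
            ?Int ↦ !Int
              dual(Y) = Y
          case retry:
            !Bool ↦ ?Bool
              dual(Y) = Y

?Int.rec Y.&{more: ?Bool.!Int.Y, ack: !Int.?Str.end, err: &{done: !Int.Y, retry: ?Bool.Y}}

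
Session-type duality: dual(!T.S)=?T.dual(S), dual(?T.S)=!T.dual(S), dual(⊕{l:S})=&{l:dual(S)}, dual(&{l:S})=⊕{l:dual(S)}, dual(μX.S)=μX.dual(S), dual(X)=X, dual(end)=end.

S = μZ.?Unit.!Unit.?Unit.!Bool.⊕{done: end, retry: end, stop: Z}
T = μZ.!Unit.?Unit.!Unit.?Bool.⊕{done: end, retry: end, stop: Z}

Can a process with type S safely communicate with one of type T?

NO

μZ | μZ  ok (μ self-dual)
  ?Unit | !Unit  ok
    !Unit | ?Unit  ok
      ?Unit | !Unit  ok
        !Bool | ?Bool  ok
          ⊕{done,retry,stop} | ⊕{done,retry,stop}  ✗ choice polarity not flipped — not dual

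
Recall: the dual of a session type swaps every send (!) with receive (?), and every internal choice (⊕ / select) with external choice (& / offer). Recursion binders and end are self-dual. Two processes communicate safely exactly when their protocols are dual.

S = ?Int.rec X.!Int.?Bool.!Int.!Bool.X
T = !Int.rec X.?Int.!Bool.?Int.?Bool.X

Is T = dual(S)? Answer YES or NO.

?Int | !Int  ✓
  rec X | rec X  ✓ (rec unchanged)
    !Int | ?Int  ✓
      ?Bool | !Bool  ✓
        !Int | ?Int  ✓
          !Bool | ?Bool  ✓
            X | X  ✓

YES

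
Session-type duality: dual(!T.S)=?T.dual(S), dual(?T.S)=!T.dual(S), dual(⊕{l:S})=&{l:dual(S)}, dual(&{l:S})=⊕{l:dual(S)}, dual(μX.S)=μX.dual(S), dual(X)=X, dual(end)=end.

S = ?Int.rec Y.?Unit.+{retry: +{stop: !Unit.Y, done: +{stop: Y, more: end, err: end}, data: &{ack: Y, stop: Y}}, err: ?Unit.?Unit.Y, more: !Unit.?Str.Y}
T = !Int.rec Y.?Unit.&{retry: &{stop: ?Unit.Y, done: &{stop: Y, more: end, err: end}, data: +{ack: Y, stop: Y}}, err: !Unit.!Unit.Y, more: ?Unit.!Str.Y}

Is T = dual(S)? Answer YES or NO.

NO

?Int vs !Int  match
  rec Y vs rec Y  match (rec unchanged)
    ?Unit vs ?Unit  ✗ same direction on both sides — not dual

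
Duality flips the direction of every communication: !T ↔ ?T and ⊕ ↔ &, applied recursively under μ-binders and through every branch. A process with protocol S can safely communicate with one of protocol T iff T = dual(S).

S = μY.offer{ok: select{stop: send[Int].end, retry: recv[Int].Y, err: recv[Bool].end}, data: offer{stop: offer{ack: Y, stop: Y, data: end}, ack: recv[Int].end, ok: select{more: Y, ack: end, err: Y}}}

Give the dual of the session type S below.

μY ↦ μY  (μ self-dual)
  offer{ok,data} ↦ select{ok,data}  (&→⊕)
    [ok]
      select{stop,retry,err} ↦ offer{stop,retry,err}  (⊕→&)
        [stop]
          send[Int] ↦ recv[Int]
            end self-dual
        [retry]
          recv[Int] ↦ send[Int]
            Y self-dual
        [err]
          recv[Bool] ↦ send[Bool]
            end self-dual
    [data]
      offer{stop,ack,ok} ↦ select{stop,ack,ok}  (&→⊕)
        [stop]
          offer{ack,stop,data} ↦ select{ack,stop,data}  (&→⊕)
            [ack]
              Y self-dual
            [stop]
              Y self-dual
            [data]
              end self-dual
        [ack]
          recv[Int] ↦ send[Int]
            end self-dual
        [ok]
          select{more,ack,err} ↦ offer{more,ack,err}  (⊕→&)
            [more]
              Y self-dual
            [ack]
              end self-dual
            [err]
              Y self-dual

μY.select{ok: offer{stop: recv[Int].end, retry: send[Int].Y, err: send[Bool].end}, data: select{stop: select{ack: Y, stop: Y, data: end}, ack: send[Int].end, ok: offer{more: Y, ack: end, err: Y}}}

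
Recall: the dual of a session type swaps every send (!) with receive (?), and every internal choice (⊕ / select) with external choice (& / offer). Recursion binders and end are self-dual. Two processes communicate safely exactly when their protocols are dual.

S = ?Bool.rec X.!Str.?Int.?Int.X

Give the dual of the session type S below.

!Bool.rec X.?Str.!Int.!Int.X

?Bool ↦ !Bool
  rec X ↦ rec X  (rec unchanged)
    !Str ↦ ?Str
      ?Int ↦ !Int
        ?Int ↦ !Int
          dual(X) = X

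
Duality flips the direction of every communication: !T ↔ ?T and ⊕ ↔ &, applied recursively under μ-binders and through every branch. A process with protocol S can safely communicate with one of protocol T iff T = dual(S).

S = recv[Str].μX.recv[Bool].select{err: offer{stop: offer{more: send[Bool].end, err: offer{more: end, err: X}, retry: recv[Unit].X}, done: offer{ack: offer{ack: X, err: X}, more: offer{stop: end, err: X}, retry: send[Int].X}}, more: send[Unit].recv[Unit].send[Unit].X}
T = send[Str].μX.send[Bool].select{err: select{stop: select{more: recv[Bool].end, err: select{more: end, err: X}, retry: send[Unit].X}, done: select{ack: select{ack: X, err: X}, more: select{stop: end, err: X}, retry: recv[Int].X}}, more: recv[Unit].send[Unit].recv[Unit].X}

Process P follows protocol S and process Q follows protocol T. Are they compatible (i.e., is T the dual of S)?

recv[Str] vs send[Str]  match
  μX vs μX  match (rec unchanged)
    recv[Bool] vs send[Bool]  match
      select{err,more} vs select{err,more}  ✗ choice polarity not flipped — not dual

NO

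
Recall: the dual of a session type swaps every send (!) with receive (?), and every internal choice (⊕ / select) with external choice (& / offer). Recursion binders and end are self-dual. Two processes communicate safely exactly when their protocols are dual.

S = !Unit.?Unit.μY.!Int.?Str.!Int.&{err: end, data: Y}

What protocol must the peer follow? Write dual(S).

!Unit → ?Unit
  ?Unit → !Unit
    μY → μY  (μ self-dual)
      !Int → ?Int
        ?Str → !Str
          !Int → ?Int
            &{err,data} → ⊕{err,data}  (&→⊕)
              • err:
                end ↦ end
              • data:
                Y ↦ Y

?Unit.!Unit.μY.?Int.!Str.?Int.⊕{err: end, data: Y}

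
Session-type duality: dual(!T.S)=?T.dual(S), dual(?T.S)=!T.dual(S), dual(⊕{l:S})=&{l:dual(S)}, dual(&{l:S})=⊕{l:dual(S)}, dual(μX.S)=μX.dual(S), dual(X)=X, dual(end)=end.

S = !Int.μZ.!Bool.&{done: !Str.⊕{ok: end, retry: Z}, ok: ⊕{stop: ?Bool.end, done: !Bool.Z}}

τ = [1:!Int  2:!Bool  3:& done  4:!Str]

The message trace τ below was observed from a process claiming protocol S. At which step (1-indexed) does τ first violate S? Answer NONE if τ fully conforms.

step 1: !Int  ok  cont: μZ.…
step 2: !Bool  ok  cont: &{done: !Str.⊕{ok: end, retry: μZ.…}, ok: ⊕{stop: ?Bool.end, done: !Bool.μZ.…}}
step 3: & done  ok  cont: !Str.⊕{ok: end, retry: μZ.…}
step 4: !Str  ok  cont: ⊕{ok: end, retry: μZ.…}
all 4 steps conform

NONE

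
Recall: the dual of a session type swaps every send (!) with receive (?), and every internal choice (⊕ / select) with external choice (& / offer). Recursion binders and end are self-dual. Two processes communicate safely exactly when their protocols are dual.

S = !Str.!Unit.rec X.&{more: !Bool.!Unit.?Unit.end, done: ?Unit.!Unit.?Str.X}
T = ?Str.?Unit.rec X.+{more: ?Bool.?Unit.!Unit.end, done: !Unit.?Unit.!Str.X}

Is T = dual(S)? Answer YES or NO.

!Str | ?Str  ok
  !Unit | ?Unit  ok
    rec X | rec X  ok (μ self-dual)
      &{more,done} | +{more,done}  ok labels match
        • more:
          !Bool | ?Bool  ok
            !Unit | ?Unit  ok
              ?Unit | !Unit  ok
                end | end  ok
        • done:
          ?Unit | !Unit  ok
            !Unit | ?Unit  ok
              ?Str | !Str  ok
                X | X  ok

YES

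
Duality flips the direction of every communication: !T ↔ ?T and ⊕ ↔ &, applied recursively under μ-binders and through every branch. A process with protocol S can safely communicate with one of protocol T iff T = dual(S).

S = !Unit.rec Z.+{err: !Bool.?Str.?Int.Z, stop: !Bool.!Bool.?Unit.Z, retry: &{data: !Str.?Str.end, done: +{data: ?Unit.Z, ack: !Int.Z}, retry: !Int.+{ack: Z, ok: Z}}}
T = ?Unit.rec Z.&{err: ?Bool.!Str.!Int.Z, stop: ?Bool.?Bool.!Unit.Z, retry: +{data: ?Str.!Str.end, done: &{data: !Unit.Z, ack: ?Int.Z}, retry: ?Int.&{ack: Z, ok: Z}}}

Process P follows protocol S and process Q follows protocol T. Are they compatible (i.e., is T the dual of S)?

YES

!Unit | ?Unit  ✓
  rec Z | rec Z  ✓ (rec unchanged)
    +{err,stop,retry} | &{err,stop,retry}  ✓ same labels
      [err]
        !Bool | ?Bool  ✓
          ?Str | !Str  ✓
            ?Int | !Int  ✓
              Z | Z  ✓
      [stop]
        !Bool | ?Bool  ✓
          !Bool | ?Bool  ✓
            ?Unit | !Unit  ✓
              Z | Z  ✓
      [retry]
        &{data,done,retry} | +{data,done,retry}  ✓ same labels
          [data]
            !Str | ?Str  ✓
              ?Str | !Str  ✓
                end | end  ✓
          [done]
            +{data,ack} | &{data,ack}  ✓ same labels
              [data]
                ?Unit | !Unit  ✓
                  Z | Z  ✓
              [ack]
                !Int | ?Int  ✓
                  Z | Z  ✓
          [retry]
            !Int | ?Int  ✓
              +{ack,ok} | &{ack,ok}  ✓ same labels
                [ack]
                  Z | Z  ✓
                [ok]
                  Z | Z  ✓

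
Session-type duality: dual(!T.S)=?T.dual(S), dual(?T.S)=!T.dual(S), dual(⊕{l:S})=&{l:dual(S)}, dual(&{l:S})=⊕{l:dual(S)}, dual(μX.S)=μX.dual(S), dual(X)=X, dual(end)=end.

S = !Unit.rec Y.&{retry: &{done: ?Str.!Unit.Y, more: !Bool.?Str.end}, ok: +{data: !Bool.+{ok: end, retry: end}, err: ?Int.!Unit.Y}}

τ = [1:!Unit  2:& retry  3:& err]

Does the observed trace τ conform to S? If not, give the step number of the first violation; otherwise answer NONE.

step 1: !Unit  match  now at rec Y.…
step 2: & retry  match  now at &{done: ?Str.!Unit.rec Y.…, more: !Bool.?Str.end}
step 3: got & err, protocol expects & done or & more  ✗

3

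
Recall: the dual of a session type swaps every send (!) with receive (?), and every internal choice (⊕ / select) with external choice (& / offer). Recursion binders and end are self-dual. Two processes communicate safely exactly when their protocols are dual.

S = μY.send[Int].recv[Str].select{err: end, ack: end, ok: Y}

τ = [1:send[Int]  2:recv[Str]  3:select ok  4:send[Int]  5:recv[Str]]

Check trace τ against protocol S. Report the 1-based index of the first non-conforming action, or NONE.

[1] send[Int]  ✓  now at recv[Str].select{err: end, ack: end, ok: μY.…}
[2] recv[Str]  ✓  now at select{err: end, ack: end, ok: μY.…}
[3] select ok  ✓  now at μY.…
[4] send[Int]  ✓  now at recv[Str].select{err: end, ack: end, ok: μY.…}
[5] recv[Str]  ✓  now at select{err: end, ack: end, ok: μY.…}
all 5 steps conform

NONE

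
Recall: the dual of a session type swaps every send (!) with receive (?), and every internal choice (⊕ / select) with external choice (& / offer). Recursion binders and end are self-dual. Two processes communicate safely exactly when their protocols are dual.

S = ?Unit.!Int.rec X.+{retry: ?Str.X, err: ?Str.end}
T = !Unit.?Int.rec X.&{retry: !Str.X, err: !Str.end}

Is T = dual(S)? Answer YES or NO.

YES

?Unit vs !Unit  ok
  !Int vs ?Int  ok
    rec X vs rec X  ok (rec unchanged)
      +{retry,err} vs &{retry,err}  ok labels match
        • retry:
          ?Str vs !Str  ok
            X vs X  ok
        • err:
          ?Str vs !Str  ok
            end vs end  ok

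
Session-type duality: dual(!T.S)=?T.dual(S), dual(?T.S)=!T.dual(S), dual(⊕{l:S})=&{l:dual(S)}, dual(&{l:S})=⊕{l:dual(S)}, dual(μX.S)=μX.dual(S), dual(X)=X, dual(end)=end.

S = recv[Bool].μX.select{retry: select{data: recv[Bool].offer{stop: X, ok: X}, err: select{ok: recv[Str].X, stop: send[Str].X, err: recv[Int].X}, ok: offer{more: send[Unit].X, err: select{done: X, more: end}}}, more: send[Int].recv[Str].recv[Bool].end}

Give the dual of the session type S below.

recv[Bool] = send[Bool]
  μX = μX  (binder kept)
    select{retry,more} = offer{retry,more}  (⊕→&)
      case retry:
        select{data,err,ok} = offer{data,err,ok}  (⊕→&)
          case data:
            recv[Bool] = send[Bool]
              offer{stop,ok} = select{stop,ok}  (&→⊕)
                case stop:
                  dual(X) = X
                case ok:
                  dual(X) = X
          case err:
            select{ok,stop,err} = offer{ok,stop,err}  (⊕→&)
              case ok:
                recv[Str] = send[Str]
                  dual(X) = X
              case stop:
                send[Str] = recv[Str]
                  dual(X) = X
              case err:
                recv[Int] = send[Int]
                  dual(X) = X
          case ok:
            offer{more,err} = select{more,err}  (&→⊕)
              case more:
                send[Unit] = recv[Unit]
                  dual(X) = X
              case err:
                select{done,more} = offer{done,more}  (⊕→&)
                  case done:
                    dual(X) = X
                  case more:
                    dual(end) = end
      case more:
        send[Int] = recv[Int]
          recv[Str] = send[Str]
            recv[Bool] = send[Bool]
              dual(end) = end

send[Bool].μX.offer{retry: offer{data: send[Bool].select{stop: X, ok: X}, err: offer{ok: send[Str].X, stop: recv[Str].X, err: send[Int].X}, ok: select{more: recv[Unit].X, err: offer{done: X, more: end}}}, more: recv[Int].send[Str].send[Bool].end}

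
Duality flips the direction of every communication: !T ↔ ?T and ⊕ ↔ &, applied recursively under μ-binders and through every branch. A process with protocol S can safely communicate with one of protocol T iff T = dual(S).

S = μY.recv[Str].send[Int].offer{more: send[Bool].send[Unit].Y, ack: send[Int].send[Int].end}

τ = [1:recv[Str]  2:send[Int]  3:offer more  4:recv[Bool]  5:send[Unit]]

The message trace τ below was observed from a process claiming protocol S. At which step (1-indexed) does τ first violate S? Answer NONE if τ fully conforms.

4

[1] recv[Str]  ok  now at send[Int].offer{more: send[Bool].send[Unit].μY.…, ack: send[Int].send[Int].end}
[2] send[Int]  ok  now at offer{more: send[Bool].send[Unit].μY.…, ack: send[Int].send[Int].end}
[3] offer more  ok  now at send[Bool].send[Unit].μY.…
[4] got recv[Bool], protocol expects send[Bool]  ✗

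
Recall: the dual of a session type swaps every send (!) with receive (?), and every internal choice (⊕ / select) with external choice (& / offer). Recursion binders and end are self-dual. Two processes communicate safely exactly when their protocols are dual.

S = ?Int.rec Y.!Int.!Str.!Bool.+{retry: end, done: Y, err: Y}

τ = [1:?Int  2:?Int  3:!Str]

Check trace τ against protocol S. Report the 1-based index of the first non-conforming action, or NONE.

2

step 1: ?Int  ok  now at rec Y.…
step 2: got ?Int, protocol expects !Int  ✗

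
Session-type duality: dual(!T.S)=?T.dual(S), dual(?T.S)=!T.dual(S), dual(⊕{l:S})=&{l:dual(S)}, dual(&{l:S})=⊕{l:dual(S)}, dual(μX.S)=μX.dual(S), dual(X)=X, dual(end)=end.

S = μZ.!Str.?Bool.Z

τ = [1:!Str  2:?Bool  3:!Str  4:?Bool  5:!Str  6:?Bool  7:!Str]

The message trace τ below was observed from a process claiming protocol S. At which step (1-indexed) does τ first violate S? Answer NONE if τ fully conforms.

NONE

[1] !Str  ✓  state: ?Bool.μZ.…
[2] ?Bool  ✓  state: μZ.…
[3] !Str  ✓  state: ?Bool.μZ.…
[4] ?Bool  ✓  state: μZ.…
[5] !Str  ✓  state: ?Bool.μZ.…
[6] ?Bool  ✓  state: μZ.…
[7] !Str  ✓  state: ?Bool.μZ.…
trace exhausted — no violation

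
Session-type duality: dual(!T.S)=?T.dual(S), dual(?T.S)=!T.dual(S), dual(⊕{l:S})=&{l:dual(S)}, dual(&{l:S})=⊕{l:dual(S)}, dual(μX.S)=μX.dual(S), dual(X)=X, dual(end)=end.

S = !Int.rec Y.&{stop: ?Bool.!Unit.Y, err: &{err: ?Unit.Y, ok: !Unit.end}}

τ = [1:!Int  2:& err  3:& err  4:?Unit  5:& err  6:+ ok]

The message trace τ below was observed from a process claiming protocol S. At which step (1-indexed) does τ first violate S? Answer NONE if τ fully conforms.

6

step 1: !Int  ✓  state: rec Y.…
step 2: & err  ✓  state: &{err: ?Unit.rec Y.…, ok: !Unit.end}
step 3: & err  ✓  state: ?Unit.rec Y.…
step 4: ?Unit  ✓  state: rec Y.…
step 5: & err  ✓  state: &{err: ?Unit.rec Y.…, ok: !Unit.end}
step 6: got + ok, protocol expects & err or & ok  ✗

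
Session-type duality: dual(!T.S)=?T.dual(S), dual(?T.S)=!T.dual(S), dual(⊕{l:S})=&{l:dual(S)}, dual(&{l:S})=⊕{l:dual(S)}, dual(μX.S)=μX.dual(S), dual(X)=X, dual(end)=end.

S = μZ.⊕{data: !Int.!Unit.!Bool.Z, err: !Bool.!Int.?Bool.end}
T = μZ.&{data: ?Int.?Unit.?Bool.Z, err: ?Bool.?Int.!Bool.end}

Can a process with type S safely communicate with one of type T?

μZ ‖ μZ  ✓ (binder kept)
  ⊕{data,err} ‖ &{data,err}  ✓ label sets agree
    • data:
      !Int ‖ ?Int  ✓
        !Unit ‖ ?Unit  ✓
          !Bool ‖ ?Bool  ✓
            Z ‖ Z  ✓
    • err:
      !Bool ‖ ?Bool  ✓
        !Int ‖ ?Int  ✓
          ?Bool ‖ !Bool  ✓
            end ‖ end  ✓

YES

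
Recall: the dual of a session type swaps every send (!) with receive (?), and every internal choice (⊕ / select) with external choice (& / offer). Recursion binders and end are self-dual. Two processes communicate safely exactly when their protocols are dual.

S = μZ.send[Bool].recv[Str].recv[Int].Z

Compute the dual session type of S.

μZ.recv[Bool].send[Str].send[Int].Z

μZ = μZ  (μ self-dual)
  send[Bool] = recv[Bool]
    recv[Str] = send[Str]
      recv[Int] = send[Int]
        Z self-dual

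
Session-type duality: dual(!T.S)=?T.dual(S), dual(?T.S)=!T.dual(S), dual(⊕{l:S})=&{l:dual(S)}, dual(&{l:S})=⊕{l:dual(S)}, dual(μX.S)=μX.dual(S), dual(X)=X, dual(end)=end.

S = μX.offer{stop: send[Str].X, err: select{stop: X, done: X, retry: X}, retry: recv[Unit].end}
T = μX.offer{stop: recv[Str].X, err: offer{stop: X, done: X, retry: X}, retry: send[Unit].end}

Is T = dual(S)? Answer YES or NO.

μX ‖ μX  match (μ self-dual)
  offer{stop,err,retry} ‖ offer{stop,err,retry}  ✗ choice polarity not flipped — not dual

NO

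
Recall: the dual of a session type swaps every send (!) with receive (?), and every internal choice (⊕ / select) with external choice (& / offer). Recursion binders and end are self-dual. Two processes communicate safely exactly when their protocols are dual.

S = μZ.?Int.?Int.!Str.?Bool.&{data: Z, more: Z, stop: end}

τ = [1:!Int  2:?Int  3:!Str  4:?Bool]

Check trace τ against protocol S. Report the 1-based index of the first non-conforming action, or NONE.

@1 got !Int, protocol expects ?Int  ✗

1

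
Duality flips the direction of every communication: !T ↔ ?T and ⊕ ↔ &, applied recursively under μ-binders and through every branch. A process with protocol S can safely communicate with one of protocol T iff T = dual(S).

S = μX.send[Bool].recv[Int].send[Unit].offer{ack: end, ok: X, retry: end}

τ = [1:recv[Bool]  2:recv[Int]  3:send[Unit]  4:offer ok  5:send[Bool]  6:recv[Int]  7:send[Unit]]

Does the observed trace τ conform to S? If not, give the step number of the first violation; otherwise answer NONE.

1

@1 got recv[Bool], protocol expects send[Bool]  ✗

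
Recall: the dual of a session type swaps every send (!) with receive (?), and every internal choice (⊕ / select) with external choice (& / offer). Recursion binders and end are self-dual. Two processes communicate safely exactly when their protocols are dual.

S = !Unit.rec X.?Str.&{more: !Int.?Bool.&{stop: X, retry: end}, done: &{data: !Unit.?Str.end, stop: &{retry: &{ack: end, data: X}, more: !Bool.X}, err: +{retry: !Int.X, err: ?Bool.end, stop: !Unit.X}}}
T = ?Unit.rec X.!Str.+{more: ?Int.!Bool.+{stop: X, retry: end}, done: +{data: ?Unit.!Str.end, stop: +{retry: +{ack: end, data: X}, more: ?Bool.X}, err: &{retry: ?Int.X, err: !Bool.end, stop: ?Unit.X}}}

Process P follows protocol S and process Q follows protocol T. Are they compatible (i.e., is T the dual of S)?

!Unit vs ?Unit  ✓
  rec X vs rec X  ✓ (rec unchanged)
    ?Str vs !Str  ✓
      &{more,done} vs +{more,done}  ✓ label sets agree
        [more]
          !Int vs ?Int  ✓
            ?Bool vs !Bool  ✓
              &{stop,retry} vs +{stop,retry}  ✓ label sets agree
                [stop]
                  X vs X  ✓
                [retry]
                  end vs end  ✓
        [done]
          &{data,stop,err} vs +{data,stop,err}  ✓ label sets agree
            [data]
              !Unit vs ?Unit  ✓
                ?Str vs !Str  ✓
                  end vs end  ✓
            [stop]
              &{retry,more} vs +{retry,more}  ✓ label sets agree
                [retry]
                  &{ack,data} vs +{ack,data}  ✓ label sets agree
                    [ack]
                      end vs end  ✓
                    [data]
                      X vs X  ✓
                [more]
                  !Bool vs ?Bool  ✓
                    X vs X  ✓
            [err]
              +{retry,err,stop} vs &{retry,err,stop}  ✓ label sets agree
                [retry]
                  !Int vs ?Int  ✓
                    X vs X  ✓
                [err]
                  ?Bool vs !Bool  ✓
                    end vs end  ✓
                [stop]
                  !Unit vs ?Unit  ✓
                    X vs X  ✓

YES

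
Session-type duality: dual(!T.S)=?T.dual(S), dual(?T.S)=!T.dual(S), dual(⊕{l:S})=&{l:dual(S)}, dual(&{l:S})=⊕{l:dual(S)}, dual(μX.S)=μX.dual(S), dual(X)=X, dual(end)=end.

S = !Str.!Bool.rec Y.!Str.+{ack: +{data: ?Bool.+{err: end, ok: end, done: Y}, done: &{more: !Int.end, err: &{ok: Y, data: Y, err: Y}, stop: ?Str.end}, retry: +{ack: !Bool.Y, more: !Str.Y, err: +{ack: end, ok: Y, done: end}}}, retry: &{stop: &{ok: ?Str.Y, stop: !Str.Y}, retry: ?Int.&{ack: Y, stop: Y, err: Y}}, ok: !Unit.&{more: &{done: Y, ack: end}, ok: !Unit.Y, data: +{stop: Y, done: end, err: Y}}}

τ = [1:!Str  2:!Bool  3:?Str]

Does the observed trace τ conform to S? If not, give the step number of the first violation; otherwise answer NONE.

step 1: !Str  match  residual = !Bool.rec Y.…
step 2: !Bool  match  residual = rec Y.…
step 3: got ?Str, protocol expects !Str  ✗

3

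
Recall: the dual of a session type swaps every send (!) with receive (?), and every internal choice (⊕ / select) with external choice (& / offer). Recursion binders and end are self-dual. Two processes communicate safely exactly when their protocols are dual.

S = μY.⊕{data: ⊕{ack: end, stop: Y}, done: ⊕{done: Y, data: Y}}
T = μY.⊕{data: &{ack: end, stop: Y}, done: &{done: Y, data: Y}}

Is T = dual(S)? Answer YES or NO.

NO

μY ‖ μY  ✓ (binder kept)
  ⊕{data,done} ‖ ⊕{data,done}  ✗ choice polarity not flipped — not dual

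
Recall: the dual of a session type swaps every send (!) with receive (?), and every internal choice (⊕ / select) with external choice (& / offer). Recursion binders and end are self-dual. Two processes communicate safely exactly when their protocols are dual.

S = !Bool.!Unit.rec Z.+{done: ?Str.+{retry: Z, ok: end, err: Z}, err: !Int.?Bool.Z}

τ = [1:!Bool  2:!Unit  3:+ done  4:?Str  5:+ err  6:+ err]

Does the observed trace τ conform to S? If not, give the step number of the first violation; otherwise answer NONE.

NONE

@1 !Bool  match  state: !Unit.rec Z.…
@2 !Unit  match  state: rec Z.…
@3 + done  match  state: ?Str.+{retry: rec Z.…, ok: end, err: rec Z.…}
@4 ?Str  match  state: +{retry: rec Z.…, ok: end, err: rec Z.…}
@5 + err  match  state: rec Z.…
@6 + err  match  state: !Int.?Bool.rec Z.…
all 6 steps conform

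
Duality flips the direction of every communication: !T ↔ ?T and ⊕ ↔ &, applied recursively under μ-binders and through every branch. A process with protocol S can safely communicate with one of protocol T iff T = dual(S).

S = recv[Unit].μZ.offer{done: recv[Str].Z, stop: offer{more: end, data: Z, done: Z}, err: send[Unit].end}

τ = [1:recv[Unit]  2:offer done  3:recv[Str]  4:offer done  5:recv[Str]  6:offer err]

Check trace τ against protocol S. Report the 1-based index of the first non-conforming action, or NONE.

NONE

@1 recv[Unit]  match  state: μZ.…
@2 offer done  match  state: recv[Str].μZ.…
@3 recv[Str]  match  state: μZ.…
@4 offer done  match  state: recv[Str].μZ.…
@5 recv[Str]  match  state: μZ.…
@6 offer err  match  state: send[Unit].end
trace exhausted — no violation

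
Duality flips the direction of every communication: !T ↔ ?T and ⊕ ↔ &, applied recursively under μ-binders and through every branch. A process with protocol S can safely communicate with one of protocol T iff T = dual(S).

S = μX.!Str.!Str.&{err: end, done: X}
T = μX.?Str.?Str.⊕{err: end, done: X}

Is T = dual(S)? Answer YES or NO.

μX | μX  match (rec unchanged)
  !Str | ?Str  match
    !Str | ?Str  match
      &{err,done} | ⊕{err,done}  match labels match
        case err:
          end | end  match
        case done:
          X | X  match

YES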